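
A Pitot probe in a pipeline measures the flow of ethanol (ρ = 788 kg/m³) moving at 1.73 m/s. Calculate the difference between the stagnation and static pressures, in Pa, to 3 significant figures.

1180 Pa

At the stagnation point the flow is brought to rest, so Bernoulli gives P_stag − P_static = ½ρv².
ΔP = ½·788·1.73² = 1180 Pa.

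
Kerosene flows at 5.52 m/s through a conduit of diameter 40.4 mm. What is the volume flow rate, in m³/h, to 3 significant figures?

25.5 m³/h

Q = A·v = 0.00128 m² × 5.52 m/s = 0.00708 m³/s.
Converting: 0.00708 m³/s × 3600 = 25.5 m³/h.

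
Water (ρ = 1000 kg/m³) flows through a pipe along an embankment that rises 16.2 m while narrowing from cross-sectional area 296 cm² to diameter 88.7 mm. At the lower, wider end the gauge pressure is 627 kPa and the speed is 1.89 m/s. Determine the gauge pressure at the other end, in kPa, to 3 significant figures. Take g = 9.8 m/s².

Continuity gives A₁v₁ = A₂v₂, so v₂ = (296 cm²)/(61.8 cm²) × 1.89 m/s = 9.05 m/s.
Applying Bernoulli between the two ends and solving for P₂: P₂ = P₁ + ½ρ(v₁² − v₂²) − ρgΔh.
P₂ = 627000 + ½·1000·(1.89² − 9.05²) − 1000·9.8·(+16.2) = 627000 + (-39200) − (159000) = 429000 Pa.

P₂ = 429 kPa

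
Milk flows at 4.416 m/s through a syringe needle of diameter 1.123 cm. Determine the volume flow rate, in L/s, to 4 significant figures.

Q = 0.4374 L/s

Q = A·v = 0.00009905 m² × 4.416 m/s = 0.0004374 m³/s.
Converting: 0.0004374 m³/s × 1000 = 0.4374 L/s.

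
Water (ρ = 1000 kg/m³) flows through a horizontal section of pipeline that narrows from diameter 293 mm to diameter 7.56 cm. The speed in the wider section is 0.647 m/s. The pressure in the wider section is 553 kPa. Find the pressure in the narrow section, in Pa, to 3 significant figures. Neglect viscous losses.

The volume flow rate is constant, so v₂ = (A₁/A₂)v₁ = (674/44.9)·0.647 = 9.72 m/s.
Along the horizontal streamline, P + ½ρv² is constant.
P₂ = P₁ − ½ρ(v₂² − v₁²) = 553000 − ½·1000·(9.72² − 0.647²) = 553000 − 47000 = 506000 Pa.

506000 Pa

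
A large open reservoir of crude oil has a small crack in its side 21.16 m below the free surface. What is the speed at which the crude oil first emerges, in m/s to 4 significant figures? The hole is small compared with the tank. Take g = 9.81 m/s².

Torricelli's result v = √(2gh) gives v = √(2·9.81·21.16) = 20.38 m/s.

20.38 m/s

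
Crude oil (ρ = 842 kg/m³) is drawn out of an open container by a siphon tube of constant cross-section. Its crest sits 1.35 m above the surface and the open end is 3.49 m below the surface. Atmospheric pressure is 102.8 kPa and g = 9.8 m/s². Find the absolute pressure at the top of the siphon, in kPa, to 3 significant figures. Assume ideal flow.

The outlet speed comes from Torricelli: v = √(2g·3.49) = 8.27 m/s.
The bore is uniform, so the speed at the crest is the same v. Bernoulli surface→crest: P_atm = P_top + ½ρv² + ρg·h_top.
P_top = 102800 − ½·842·8.27² − 842·9.8·1.35 = 62900 Pa.

62.9 kPa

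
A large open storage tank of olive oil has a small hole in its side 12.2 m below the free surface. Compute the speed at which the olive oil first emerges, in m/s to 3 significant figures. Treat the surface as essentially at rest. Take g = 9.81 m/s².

v ≈ 15.5 m/s

With the surface at rest and both surface and jet at atmospheric pressure, Bernoulli gives ρg h = ½ρv², so v = √(2gh) = √(2·9.81·12.2) = 15.5 m/s.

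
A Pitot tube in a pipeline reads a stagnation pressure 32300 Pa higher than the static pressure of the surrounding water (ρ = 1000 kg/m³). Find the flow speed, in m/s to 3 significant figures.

v = 8.04 m/s

The dynamic pressure equals the rise in static pressure at the stagnation point: ΔP = ½ρv².
v = √(2ΔP/ρ) = √(2·32300/1000) = 8.04 m/s.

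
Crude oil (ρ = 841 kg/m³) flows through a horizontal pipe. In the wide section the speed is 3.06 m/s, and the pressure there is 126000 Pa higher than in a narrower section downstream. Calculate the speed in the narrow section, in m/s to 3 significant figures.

Along the level pipe P + ½ρv² is conserved, hence v₂² = v₁² + 2(P₁ − P₂)/ρ.
v₂ = √(3.06² + 2·126000/841) = √(9.36 + 300) = 17.6 m/s.

v₂ = 17.6 m/s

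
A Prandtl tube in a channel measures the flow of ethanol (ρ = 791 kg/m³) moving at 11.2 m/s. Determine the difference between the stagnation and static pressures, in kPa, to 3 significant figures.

ΔP = 49.6 kPa

At the stagnation point the flow is brought to rest, so Bernoulli gives P_stag − P_static = ½ρv².
ΔP = ½·791·11.2² = 49600 Pa.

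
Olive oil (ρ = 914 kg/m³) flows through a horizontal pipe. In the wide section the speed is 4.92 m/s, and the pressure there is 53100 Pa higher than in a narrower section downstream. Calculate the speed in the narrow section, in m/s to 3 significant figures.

Along the level pipe P + ½ρv² is conserved, hence v₂² = v₁² + 2(P₁ − P₂)/ρ.
v₂ = √(4.92² + 2·53100/914) = √(24.2 + 116) = 11.8 m/s.

v₂ = 11.8 m/s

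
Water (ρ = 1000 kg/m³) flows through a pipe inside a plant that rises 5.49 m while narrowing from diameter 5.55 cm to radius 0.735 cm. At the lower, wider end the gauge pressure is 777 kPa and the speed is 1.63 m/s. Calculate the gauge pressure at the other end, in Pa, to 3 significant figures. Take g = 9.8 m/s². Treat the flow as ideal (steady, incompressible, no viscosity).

P₂ = 455000 Pa

Mass conservation (A₁v₁ = A₂v₂) gives v₂ = 1.63 × 24.2/1.70 = 23.2 m/s.
Energy conservation along the streamline gives P₂ = P₁ − ½ρ(v₂² − v₁²) − ρg(h₂ − h₁).
P₂ = 777000 + ½·1000·(1.63² − 23.2²) − 1000·9.8·(+5.49) = 777000 + (-269000) − (53800) = 455000 Pa.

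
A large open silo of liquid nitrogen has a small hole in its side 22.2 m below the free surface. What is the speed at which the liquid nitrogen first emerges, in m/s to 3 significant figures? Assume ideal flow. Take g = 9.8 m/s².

v ≈ 20.9 m/s

With the surface at rest and both surface and jet at atmospheric pressure, Bernoulli gives ρg h = ½ρv², so v = √(2gh) = √(2·9.8·22.2) = 20.9 m/s.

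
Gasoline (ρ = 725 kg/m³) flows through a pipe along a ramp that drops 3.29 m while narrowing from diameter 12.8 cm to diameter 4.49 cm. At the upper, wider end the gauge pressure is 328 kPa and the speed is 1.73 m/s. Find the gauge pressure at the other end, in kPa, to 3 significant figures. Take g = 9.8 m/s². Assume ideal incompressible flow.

Mass conservation (A₁v₁ = A₂v₂) gives v₂ = 1.73 × 129/15.8 = 14.1 m/s.
Applying Bernoulli between the two ends and solving for P₂: P₂ = P₁ + ½ρ(v₁² − v₂²) − ρgΔh.
P₂ = 328000 + ½·725·(1.73² − 14.1²) − 725·9.8·(−3.29) = 328000 + (-70600) − (-23400) = 281000 Pa.

P₂ ≈ 281 kPa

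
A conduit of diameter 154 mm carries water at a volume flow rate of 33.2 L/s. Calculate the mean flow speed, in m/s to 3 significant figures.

Q = 33.2 L/s = 0.0332 m³/s.
v = Q/A = 0.0332 / 0.0186 = 1.78 m/s.

v ≈ 1.78 m/s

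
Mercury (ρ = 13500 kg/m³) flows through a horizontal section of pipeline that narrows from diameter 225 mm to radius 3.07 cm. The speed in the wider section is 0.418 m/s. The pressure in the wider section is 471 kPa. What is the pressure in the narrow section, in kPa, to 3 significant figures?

P₂ ≈ 260 kPa

Mass conservation (A₁v₁ = A₂v₂) gives v₂ = 0.418 × 398/29.6 = 5.61 m/s.
Along the horizontal streamline, P + ½ρv² is constant.
P₂ = P₁ − ½ρ(v₂² − v₁²) = 471000 − ½·13500·(5.61² − 0.418²) = 471000 − 211000 = 260000 Pa.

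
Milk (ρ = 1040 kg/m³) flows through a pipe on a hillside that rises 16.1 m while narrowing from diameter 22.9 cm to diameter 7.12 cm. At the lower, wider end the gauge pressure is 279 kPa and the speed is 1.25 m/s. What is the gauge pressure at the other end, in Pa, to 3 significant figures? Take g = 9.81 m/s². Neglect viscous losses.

P₂ = 28600 Pa

Mass conservation (A₁v₁ = A₂v₂) gives v₂ = 1.25 × 412/39.8 = 12.9 m/s.
Applying Bernoulli between the two ends and solving for P₂: P₂ = P₁ + ½ρ(v₁² − v₂²) − ρgΔh.
P₂ = 279000 + ½·1040·(1.25² − 12.9²) − 1040·9.81·(+16.1) = 279000 + (-86100) − (164000) = 28600 Pa.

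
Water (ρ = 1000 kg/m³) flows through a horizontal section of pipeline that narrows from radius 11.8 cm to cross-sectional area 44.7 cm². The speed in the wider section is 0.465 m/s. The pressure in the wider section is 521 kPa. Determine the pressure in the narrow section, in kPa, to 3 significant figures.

Continuity gives A₁v₁ = A₂v₂, so v₂ = (437 cm²)/(44.7 cm²) × 0.465 m/s = 4.55 m/s.
Along the horizontal streamline, P + ½ρv² is constant.
P₂ = P₁ − ½ρ(v₂² − v₁²) = 521000 − ½·1000·(4.55² − 0.465²) = 521000 − 10200 = 511000 Pa.

511 kPa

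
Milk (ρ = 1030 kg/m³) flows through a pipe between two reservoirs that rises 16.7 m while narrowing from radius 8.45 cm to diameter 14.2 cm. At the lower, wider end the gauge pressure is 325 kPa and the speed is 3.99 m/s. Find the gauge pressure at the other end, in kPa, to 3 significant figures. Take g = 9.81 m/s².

The volume flow rate is constant, so v₂ = (A₁/A₂)v₁ = (224/158)·3.99 = 5.65 m/s.
Applying Bernoulli between the two ends and solving for P₂: P₂ = P₁ + ½ρ(v₁² − v₂²) − ρgΔh.
P₂ = 325000 + ½·1030·(3.99² − 5.65²) − 1030·9.81·(+16.7) = 325000 + (-8250) − (169000) = 148000 Pa.

P₂ = 148 kPa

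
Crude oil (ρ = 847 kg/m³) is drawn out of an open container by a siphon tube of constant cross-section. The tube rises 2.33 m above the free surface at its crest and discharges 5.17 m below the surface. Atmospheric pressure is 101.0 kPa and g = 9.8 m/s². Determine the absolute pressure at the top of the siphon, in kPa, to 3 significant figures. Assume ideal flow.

38.7 kPa

From the surface to the outlet (both open to atmosphere, surface at rest): v = √(2g·h_out) = √(2·9.8·5.17) = 10.1 m/s.
Continuity keeps v the same throughout the tube; from surface to crest, P_atm + 0 = P_top + ½ρv² + ρg·h_top.
P_top = 101000 − ½·847·10.1² − 847·9.8·2.33 = 38700 Pa.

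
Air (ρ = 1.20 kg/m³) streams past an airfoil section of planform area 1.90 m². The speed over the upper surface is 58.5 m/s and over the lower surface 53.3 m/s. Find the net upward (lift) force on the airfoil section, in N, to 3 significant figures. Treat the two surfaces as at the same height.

From P + ½ρv² = const at equal height, P_low − P_up = ½ρ(v_up² − v_low²).
ΔP = ½·1.20·(58.5² − 53.3²) = 349 Pa.
Lift = ΔP · A = 349 × 1.90 = 663 N.

F = 663 N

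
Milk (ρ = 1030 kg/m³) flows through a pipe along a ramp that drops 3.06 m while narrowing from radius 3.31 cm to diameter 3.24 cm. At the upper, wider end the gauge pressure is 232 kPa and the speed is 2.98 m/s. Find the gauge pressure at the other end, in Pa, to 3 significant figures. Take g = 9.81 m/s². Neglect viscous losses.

P₂ = 188000 Pa

Continuity gives A₁v₁ = A₂v₂, so v₂ = (34.4 cm²)/(8.24 cm²) × 2.98 m/s = 12.4 m/s.
Applying Bernoulli between the two ends and solving for P₂: P₂ = P₁ + ½ρ(v₁² − v₂²) − ρgΔh.
P₂ = 232000 + ½·1030·(2.98² − 12.4²) − 1030·9.81·(−3.06) = 232000 + (-75100) − (-30900) = 188000 Pa.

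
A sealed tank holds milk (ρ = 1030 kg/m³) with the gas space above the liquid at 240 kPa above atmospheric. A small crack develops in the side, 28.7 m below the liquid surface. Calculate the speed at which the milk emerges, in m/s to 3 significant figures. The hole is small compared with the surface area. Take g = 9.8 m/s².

32.1 m/s

Take point 1 at the surface (v₁ ≈ 0) and point 2 at the hole (at atmospheric pressure). Bernoulli: P₁ + ρg h = P_atm + ½ρv₂².
With P₁ − P_atm = 240000 Pa, v₂ = √(2gh + 2ΔP/ρ) = √(2·9.8·28.7 + 2·240000/1030) = 32.1 m/s.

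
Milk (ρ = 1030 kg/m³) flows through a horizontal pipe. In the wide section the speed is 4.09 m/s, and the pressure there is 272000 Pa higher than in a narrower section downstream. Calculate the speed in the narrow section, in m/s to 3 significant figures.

23.3 m/s

Along the level pipe P + ½ρv² is conserved, hence v₂² = v₁² + 2(P₁ − P₂)/ρ.
v₂ = √(4.09² + 2·272000/1030) = √(16.7 + 528) = 23.3 m/s.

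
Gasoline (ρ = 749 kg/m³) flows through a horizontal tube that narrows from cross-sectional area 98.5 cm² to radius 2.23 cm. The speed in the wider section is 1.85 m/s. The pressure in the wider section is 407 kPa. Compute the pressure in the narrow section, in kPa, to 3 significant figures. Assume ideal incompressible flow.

Mass conservation (A₁v₁ = A₂v₂) gives v₂ = 1.85 × 98.5/15.6 = 11.7 m/s.
Along the horizontal streamline, P + ½ρv² is constant.
P₂ = P₁ − ½ρ(v₂² − v₁²) = 407000 − ½·749·(11.7² − 1.85²) = 407000 − 49700 = 357000 Pa.

P₂ ≈ 357 kPa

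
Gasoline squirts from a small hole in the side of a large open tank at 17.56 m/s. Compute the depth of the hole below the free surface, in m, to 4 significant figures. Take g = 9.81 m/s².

Inverting v = √(2gh) gives h = v² / 2g.
h = 17.56²/(2·9.81) = 308.4/19.62 = 15.72 m.

h = 15.72 m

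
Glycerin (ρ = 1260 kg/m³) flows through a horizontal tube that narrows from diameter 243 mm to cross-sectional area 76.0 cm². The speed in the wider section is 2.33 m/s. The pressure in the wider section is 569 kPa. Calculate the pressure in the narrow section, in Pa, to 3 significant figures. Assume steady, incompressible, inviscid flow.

The volume flow rate is constant, so v₂ = (A₁/A₂)v₁ = (464/76.0)·2.33 = 14.2 m/s.
Bernoulli (h₁ = h₂): P₁ − P₂ = ½ρ(v₂² − v₁²).
P₂ = P₁ − ½ρ(v₂² − v₁²) = 569000 − ½·1260·(14.2² − 2.33²) = 569000 − 124000 = 445000 Pa.

P₂ ≈ 445000 Pa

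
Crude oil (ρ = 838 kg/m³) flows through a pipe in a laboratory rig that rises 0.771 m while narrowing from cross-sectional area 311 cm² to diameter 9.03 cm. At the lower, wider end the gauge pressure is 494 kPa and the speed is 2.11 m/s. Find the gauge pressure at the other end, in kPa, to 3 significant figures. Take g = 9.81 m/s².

P₂ = 446 kPa

Continuity gives A₁v₁ = A₂v₂, so v₂ = (311 cm²)/(64.0 cm²) × 2.11 m/s = 10.2 m/s.
Energy conservation along the streamline gives P₂ = P₁ − ½ρ(v₂² − v₁²) − ρg(h₂ − h₁).
P₂ = 494000 + ½·838·(2.11² − 10.2²) − 838·9.81·(+0.771) = 494000 + (-42100) − (6340) = 446000 Pa.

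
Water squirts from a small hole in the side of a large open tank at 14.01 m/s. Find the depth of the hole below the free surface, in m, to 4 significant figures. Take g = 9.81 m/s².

Torricelli: v = √(2gh), so h = v²/(2g).
h = 14.01²/(2·9.81) = 196.3/19.62 = 10.00 m.

h ≈ 10.00 m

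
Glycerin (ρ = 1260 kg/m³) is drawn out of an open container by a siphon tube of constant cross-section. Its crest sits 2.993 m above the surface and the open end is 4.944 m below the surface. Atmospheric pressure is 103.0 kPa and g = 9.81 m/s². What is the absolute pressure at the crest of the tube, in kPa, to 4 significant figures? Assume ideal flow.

From the surface to the outlet (both open to atmosphere, surface at rest): v = √(2g·h_out) = √(2·9.81·4.944) = 9.849 m/s.
The bore is uniform, so the speed at the crest is the same v. Bernoulli surface→crest: P_atm = P_top + ½ρv² + ρg·h_top.
P_top = 103000 − ½·1260·9.849² − 1260·9.81·2.993 = 4894 Pa.

P_top ≈ 4.894 kPa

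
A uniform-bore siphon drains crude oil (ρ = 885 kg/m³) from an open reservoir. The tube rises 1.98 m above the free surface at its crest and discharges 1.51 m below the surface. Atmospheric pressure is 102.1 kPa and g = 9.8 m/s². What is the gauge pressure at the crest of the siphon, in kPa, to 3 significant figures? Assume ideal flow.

Bernoulli surface→outlet gives ½v² = g·h_out, so v = √(2·9.8·1.51) = 5.44 m/s.
Continuity keeps v the same throughout the tube; from surface to crest, P_atm + 0 = P_top + ½ρv² + ρg·h_top.
P_top = 102100 − ½·885·5.44² − 885·9.8·1.98 = 71800 Pa. So P_gauge = P_top − P_atm = -30300 Pa.

P_gauge ≈ -30.3 kPa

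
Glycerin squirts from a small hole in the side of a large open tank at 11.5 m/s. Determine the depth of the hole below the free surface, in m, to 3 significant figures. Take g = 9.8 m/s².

For a small hole in a large open tank, ½v² = gh, giving h = v²/(2g).
h = 11.5²/(2·9.8) = 132/19.60 = 6.75 m.

h ≈ 6.75 m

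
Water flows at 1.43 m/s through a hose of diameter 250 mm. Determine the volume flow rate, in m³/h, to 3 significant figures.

Q = A·v = 0.0491 m² × 1.43 m/s = 0.0702 m³/s.
Converting: 0.0702 m³/s × 3600 = 253 m³/h.

Q ≈ 253 m³/h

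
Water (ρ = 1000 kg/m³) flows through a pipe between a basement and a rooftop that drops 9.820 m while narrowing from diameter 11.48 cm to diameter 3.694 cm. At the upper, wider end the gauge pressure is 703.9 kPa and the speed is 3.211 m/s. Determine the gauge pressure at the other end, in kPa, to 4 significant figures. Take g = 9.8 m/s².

P₂ ≈ 324.4 kPa

Continuity gives A₁v₁ = A₂v₂, so v₂ = (103.5 cm²)/(10.72 cm²) × 3.211 m/s = 31.01 m/s.
Energy conservation along the streamline gives P₂ = P₁ − ½ρ(v₂² − v₁²) − ρg(h₂ − h₁).
P₂ = 703900 + ½·1000·(3.211² − 31.01²) − 1000·9.8·(−9.820) = 703900 + (-475700) − (-96240) = 324400 Pa.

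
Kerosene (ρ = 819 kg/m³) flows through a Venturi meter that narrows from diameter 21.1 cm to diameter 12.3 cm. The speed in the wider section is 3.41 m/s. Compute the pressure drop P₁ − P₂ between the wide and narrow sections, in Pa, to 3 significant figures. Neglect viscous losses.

By continuity, v₂ = v₁·A₁/A₂ = 3.41·(350/119) = 10.0 m/s.
Bernoulli (h₁ = h₂): P₁ − P₂ = ½ρ(v₂² − v₁²).
P₁ − P₂ = ½·819·(10.0² − 3.41²) = ½·819·89.1 = 36500 Pa.

ΔP ≈ 36500 Pa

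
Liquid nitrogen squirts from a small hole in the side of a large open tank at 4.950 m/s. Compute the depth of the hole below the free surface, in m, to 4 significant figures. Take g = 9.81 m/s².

Torricelli: v = √(2gh), so h = v²/(2g).
h = 4.950²/(2·9.81) = 24.50/19.62 = 1.249 m.

h ≈ 1.249 m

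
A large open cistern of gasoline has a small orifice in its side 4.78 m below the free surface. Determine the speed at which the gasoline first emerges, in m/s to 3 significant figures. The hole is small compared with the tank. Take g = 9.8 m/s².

v = 9.68 m/s

Torricelli's result v = √(2gh) gives v = √(2·9.8·4.78) = 9.68 m/s.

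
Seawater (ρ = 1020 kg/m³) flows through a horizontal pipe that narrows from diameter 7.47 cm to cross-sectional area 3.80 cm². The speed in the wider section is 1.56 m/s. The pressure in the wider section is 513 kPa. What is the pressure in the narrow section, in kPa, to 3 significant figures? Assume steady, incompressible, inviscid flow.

P₂ = 349 kPa

Continuity gives A₁v₁ = A₂v₂, so v₂ = (43.8 cm²)/(3.80 cm²) × 1.56 m/s = 18.0 m/s.
The pipe is horizontal, so Bernoulli reduces to P₁ + ½ρv₁² = P₂ + ½ρv₂².
P₂ = P₁ − ½ρ(v₂² − v₁²) = 513000 − ½·1020·(18.0² − 1.56²) = 513000 − 164000 = 349000 Pa.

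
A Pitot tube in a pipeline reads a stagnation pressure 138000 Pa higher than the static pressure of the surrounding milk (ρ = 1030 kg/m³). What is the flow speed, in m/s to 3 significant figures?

At the stagnation point the flow is brought to rest, so Bernoulli gives P_stag − P_static = ½ρv².
v = √(2ΔP/ρ) = √(2·138000/1030) = 16.4 m/s.

16.4 m/s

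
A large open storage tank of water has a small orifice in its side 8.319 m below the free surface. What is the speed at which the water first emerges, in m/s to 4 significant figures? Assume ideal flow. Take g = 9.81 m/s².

v ≈ 12.78 m/s

With the surface at rest and both surface and jet at atmospheric pressure, Bernoulli gives ρg h = ½ρv², so v = √(2gh) = √(2·9.81·8.319) = 12.78 m/s.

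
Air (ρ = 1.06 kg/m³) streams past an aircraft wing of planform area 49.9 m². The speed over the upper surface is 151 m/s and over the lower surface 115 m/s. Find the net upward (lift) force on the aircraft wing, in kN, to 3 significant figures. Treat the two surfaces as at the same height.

253 kN

With equal heights on the two surfaces, Bernoulli gives P_lower − P_upper = ½ρ(v_upper² − v_lower²).
ΔP = ½·1.06·(151² − 115²) = 5080 Pa.
Lift = ΔP · A = 5080 × 49.9 = 253000 N.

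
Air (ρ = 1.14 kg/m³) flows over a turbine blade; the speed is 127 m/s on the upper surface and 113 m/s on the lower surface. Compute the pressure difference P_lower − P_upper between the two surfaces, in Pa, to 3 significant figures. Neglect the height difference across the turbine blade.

With negligible Δh, P + ½ρv² is constant, so P_low − P_up = ½ρ(v_up² − v_low²).
ΔP = ½·1.14·(127² − 113²) = 1920 Pa.

1920 Pa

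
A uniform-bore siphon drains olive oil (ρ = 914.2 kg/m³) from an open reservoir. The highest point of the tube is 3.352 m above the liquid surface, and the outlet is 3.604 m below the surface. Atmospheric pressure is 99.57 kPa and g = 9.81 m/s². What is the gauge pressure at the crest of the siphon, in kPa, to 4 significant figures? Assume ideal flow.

From the surface to the outlet (both open to atmosphere, surface at rest): v = √(2g·h_out) = √(2·9.81·3.604) = 8.409 m/s.
Continuity keeps v the same throughout the tube; from surface to crest, P_atm + 0 = P_top + ½ρv² + ρg·h_top.
P_top = 99570 − ½·914.2·8.409² − 914.2·9.81·3.352 = 37190 Pa. So P_gauge = P_top − P_atm = -62380 Pa.

P_gauge ≈ -62.38 kPa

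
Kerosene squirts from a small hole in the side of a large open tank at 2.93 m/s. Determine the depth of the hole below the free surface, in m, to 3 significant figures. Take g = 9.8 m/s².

h = 0.438 m

Torricelli: v = √(2gh), so h = v²/(2g).
h = 2.93²/(2·9.8) = 8.58/19.60 = 0.438 m.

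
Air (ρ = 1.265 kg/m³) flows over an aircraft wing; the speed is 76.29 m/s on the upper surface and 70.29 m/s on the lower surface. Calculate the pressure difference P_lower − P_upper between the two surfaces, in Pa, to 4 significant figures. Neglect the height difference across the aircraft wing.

With negligible Δh, P + ½ρv² is constant, so P_low − P_up = ½ρ(v_up² − v_low²).
ΔP = ½·1.265·(76.29² − 70.29²) = 556.3 Pa.

556.3 Pa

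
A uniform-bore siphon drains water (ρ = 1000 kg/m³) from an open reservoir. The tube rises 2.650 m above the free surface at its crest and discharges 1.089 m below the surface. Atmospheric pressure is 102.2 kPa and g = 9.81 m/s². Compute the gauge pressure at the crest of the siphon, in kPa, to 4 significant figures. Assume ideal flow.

Bernoulli surface→outlet gives ½v² = g·h_out, so v = √(2·9.81·1.089) = 4.622 m/s.
The bore is uniform, so the speed at the crest is the same v. Bernoulli surface→crest: P_atm = P_top + ½ρv² + ρg·h_top.
P_top = 102200 − ½·1000·4.622² − 1000·9.81·2.650 = 65520 Pa. So P_gauge = P_top − P_atm = -36680 Pa.

P_gauge ≈ -36.68 kPa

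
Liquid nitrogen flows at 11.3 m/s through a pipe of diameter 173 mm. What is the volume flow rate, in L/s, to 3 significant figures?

266 L/s

Q = A·v = 0.0235 m² × 11.3 m/s = 0.266 m³/s.
Converting: 0.266 m³/s × 1000 = 266 L/s.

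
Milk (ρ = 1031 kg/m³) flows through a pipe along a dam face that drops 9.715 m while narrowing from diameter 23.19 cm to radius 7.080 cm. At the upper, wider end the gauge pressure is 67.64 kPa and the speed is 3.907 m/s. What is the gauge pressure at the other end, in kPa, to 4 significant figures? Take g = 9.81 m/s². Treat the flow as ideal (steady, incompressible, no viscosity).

Continuity gives A₁v₁ = A₂v₂, so v₂ = (422.4 cm²)/(157.5 cm²) × 3.907 m/s = 10.48 m/s.
Bernoulli: P₁ + ½ρv₁² + ρg h₁ = P₂ + ½ρv₂² + ρg h₂, so P₂ = P₁ + ½ρ(v₁² − v₂²) − ρg(h₂ − h₁).
P₂ = 67640 + ½·1031·(3.907² − 10.48²) − 1031·9.81·(−9.715) = 67640 + (-48740) − (-98260) = 117200 Pa.

P₂ ≈ 117.2 kPa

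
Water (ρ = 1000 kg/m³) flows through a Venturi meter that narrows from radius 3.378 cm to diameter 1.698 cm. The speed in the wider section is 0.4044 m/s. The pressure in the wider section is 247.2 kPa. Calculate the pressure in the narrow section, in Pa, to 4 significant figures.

By continuity, v₂ = v₁·A₁/A₂ = 0.4044·(35.85/2.264) = 6.402 m/s.
Along the horizontal streamline, P + ½ρv² is constant.
P₂ = P₁ − ½ρ(v₂² − v₁²) = 247200 − ½·1000·(6.402² − 0.4044²) = 247200 − 20410 = 226800 Pa.

P₂ ≈ 226800 Pa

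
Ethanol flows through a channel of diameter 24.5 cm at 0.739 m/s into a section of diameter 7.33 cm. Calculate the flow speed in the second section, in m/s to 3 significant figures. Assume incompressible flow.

v₂ ≈ 8.26 m/s

Continuity gives A₁v₁ = A₂v₂, so v₂ = (471 cm²)/(42.2 cm²) × 0.739 m/s = 8.26 m/s.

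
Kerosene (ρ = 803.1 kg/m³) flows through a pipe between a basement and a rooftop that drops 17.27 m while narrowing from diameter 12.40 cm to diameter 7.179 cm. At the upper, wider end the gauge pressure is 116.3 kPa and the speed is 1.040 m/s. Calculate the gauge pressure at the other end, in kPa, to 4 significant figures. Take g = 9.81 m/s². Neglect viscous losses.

P₂ ≈ 248.9 kPa

By continuity, v₂ = v₁·A₁/A₂ = 1.040·(120.8/40.48) = 3.103 m/s.
Energy conservation along the streamline gives P₂ = P₁ − ½ρ(v₂² − v₁²) − ρg(h₂ − h₁).
P₂ = 116300 + ½·803.1·(1.040² − 3.103²) − 803.1·9.81·(−17.27) = 116300 + (-3431) − (-136100) = 248900 Pa.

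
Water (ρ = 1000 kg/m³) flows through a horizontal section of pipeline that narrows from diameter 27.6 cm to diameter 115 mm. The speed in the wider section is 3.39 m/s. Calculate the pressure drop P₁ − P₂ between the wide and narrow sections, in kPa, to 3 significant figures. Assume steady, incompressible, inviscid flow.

By continuity, v₂ = v₁·A₁/A₂ = 3.39·(598/104) = 19.5 m/s.
Bernoulli (h₁ = h₂): P₁ − P₂ = ½ρ(v₂² − v₁²).
P₁ − P₂ = ½·1000·(19.5² − 3.39²) = ½·1000·370 = 185000 Pa.

ΔP = 185 kPa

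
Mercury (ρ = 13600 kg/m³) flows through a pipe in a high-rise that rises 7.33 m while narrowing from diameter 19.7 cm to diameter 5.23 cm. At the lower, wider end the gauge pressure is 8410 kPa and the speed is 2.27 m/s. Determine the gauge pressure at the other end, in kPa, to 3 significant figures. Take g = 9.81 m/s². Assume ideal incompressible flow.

413 kPa

The volume flow rate is constant, so v₂ = (A₁/A₂)v₁ = (305/21.5)·2.27 = 32.2 m/s.
Applying Bernoulli between the two ends and solving for P₂: P₂ = P₁ + ½ρ(v₁² − v₂²) − ρgΔh.
P₂ = 8410000 + ½·13600·(2.27² − 32.2²) − 13600·9.81·(+7.33) = 8410000 + (-7020000) − (978000) = 413000 Pa.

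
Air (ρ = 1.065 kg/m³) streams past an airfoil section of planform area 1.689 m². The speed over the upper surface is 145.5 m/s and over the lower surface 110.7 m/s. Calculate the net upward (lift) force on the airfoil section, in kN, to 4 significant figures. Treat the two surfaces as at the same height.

With equal heights on the two surfaces, Bernoulli gives P_lower − P_upper = ½ρ(v_upper² − v_lower²).
ΔP = ½·1.065·(145.5² − 110.7²) = 4748 Pa.
Lift = ΔP · A = 4748 × 1.689 = 8019 N.

8.019 kN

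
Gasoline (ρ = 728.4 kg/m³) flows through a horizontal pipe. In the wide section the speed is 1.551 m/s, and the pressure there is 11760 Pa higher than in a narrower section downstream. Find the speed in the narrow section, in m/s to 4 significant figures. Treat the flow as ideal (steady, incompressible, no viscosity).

With h₁ = h₂, rearranging Bernoulli gives v₂ = √(v₁² + 2ΔP/ρ).
v₂ = √(1.551² + 2·11760/728.4) = √(2.406 + 32.29) = 5.890 m/s.

5.890 m/s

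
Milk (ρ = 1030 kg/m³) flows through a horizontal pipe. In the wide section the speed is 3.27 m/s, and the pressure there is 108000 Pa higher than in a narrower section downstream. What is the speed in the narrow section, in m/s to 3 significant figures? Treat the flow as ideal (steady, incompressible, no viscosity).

v₂ ≈ 14.8 m/s

Horizontal Bernoulli: P₁ + ½ρv₁² = P₂ + ½ρv₂², so v₂² = v₁² + 2(P₁ − P₂)/ρ.
v₂ = √(3.27² + 2·108000/1030) = √(10.7 + 210) = 14.8 m/s.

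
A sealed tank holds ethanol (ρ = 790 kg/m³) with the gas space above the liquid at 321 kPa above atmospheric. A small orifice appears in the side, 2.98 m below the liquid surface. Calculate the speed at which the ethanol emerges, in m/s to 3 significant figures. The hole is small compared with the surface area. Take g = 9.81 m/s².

Take point 1 at the surface (v₁ ≈ 0) and point 2 at the hole (at atmospheric pressure). Bernoulli: P₁ + ρg h = P_atm + ½ρv₂².
With P₁ − P_atm = 321000 Pa, v₂ = √(2gh + 2ΔP/ρ) = √(2·9.81·2.98 + 2·321000/790) = 29.5 m/s.

v = 29.5 m/s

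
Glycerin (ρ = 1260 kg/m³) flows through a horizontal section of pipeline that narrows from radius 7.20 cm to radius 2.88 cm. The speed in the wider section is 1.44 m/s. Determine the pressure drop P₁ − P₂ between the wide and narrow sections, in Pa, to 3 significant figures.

49700 Pa

The volume flow rate is constant, so v₂ = (A₁/A₂)v₁ = (163/26.1)·1.44 = 9.00 m/s.
Along the horizontal streamline, P + ½ρv² is constant.
P₁ − P₂ = ½·1260·(9.00² − 1.44²) = ½·1260·78.9 = 49700 Pa.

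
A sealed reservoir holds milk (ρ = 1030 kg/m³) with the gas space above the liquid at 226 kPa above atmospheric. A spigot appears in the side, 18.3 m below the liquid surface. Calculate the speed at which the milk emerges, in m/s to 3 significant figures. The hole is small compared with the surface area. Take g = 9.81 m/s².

v = 28.2 m/s

Take point 1 at the surface (v₁ ≈ 0) and point 2 at the hole (at atmospheric pressure). Bernoulli: P₁ + ρg h = P_atm + ½ρv₂².
With P₁ − P_atm = 226000 Pa, v₂ = √(2gh + 2ΔP/ρ) = √(2·9.81·18.3 + 2·226000/1030) = 28.2 m/s.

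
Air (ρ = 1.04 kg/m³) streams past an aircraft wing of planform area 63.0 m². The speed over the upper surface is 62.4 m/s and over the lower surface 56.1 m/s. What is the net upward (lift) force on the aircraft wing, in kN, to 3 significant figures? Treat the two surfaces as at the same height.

F ≈ 24.5 kN

From P + ½ρv² = const at equal height, P_low − P_up = ½ρ(v_up² − v_low²).
ΔP = ½·1.04·(62.4² − 56.1²) = 388 Pa.
Lift = ΔP · A = 388 × 63.0 = 24500 N.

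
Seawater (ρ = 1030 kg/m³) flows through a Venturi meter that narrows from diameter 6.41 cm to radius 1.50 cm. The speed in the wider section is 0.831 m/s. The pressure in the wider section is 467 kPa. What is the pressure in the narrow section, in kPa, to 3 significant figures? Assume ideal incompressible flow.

460 kPa

Mass conservation (A₁v₁ = A₂v₂) gives v₂ = 0.831 × 32.3/7.07 = 3.79 m/s.
Along the horizontal streamline, P + ½ρv² is constant.
P₂ = P₁ − ½ρ(v₂² − v₁²) = 467000 − ½·1030·(3.79² − 0.831²) = 467000 − 7060 = 460000 Pa.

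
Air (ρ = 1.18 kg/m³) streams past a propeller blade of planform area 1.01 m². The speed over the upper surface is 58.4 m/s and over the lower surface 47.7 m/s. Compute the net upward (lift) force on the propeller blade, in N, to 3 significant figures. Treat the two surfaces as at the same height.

With equal heights on the two surfaces, Bernoulli gives P_lower − P_upper = ½ρ(v_upper² − v_lower²).
ΔP = ½·1.18·(58.4² − 47.7²) = 670 Pa.
Lift = ΔP · A = 670 × 1.01 = 677 N.

F = 677 N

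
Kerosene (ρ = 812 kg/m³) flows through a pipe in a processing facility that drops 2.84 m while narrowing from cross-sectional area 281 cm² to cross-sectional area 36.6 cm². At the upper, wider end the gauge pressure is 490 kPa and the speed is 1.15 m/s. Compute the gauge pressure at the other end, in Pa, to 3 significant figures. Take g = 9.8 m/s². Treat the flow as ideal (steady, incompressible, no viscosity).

By continuity, v₂ = v₁·A₁/A₂ = 1.15·(281/36.6) = 8.83 m/s.
Applying Bernoulli between the two ends and solving for P₂: P₂ = P₁ + ½ρ(v₁² − v₂²) − ρgΔh.
P₂ = 490000 + ½·812·(1.15² − 8.83²) − 812·9.8·(−2.84) = 490000 + (-31100) − (-22600) = 481000 Pa.

P₂ = 481000 Pa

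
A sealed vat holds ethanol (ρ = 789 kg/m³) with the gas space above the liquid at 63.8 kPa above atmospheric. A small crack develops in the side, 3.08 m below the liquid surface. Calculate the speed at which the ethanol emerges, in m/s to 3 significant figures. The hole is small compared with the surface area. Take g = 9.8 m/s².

v = 14.9 m/s

Take point 1 at the surface (v₁ ≈ 0) and point 2 at the hole (at atmospheric pressure). Bernoulli: P₁ + ρg h = P_atm + ½ρv₂².
With P₁ − P_atm = 63800 Pa, v₂ = √(2gh + 2ΔP/ρ) = √(2·9.8·3.08 + 2·63800/789) = 14.9 m/s.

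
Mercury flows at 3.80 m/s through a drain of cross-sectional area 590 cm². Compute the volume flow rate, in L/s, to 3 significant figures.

Q ≈ 224 L/s

Q = A·v = 0.0590 m² × 3.80 m/s = 0.224 m³/s.
Converting: 0.224 m³/s × 1000 = 224 L/s.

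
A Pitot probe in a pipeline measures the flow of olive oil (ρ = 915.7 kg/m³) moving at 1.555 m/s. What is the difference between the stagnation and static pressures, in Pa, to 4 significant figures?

At the stagnation point the flow is brought to rest, so Bernoulli gives P_stag − P_static = ½ρv².
ΔP = ½·915.7·1.555² = 1107 Pa.

1107 Pa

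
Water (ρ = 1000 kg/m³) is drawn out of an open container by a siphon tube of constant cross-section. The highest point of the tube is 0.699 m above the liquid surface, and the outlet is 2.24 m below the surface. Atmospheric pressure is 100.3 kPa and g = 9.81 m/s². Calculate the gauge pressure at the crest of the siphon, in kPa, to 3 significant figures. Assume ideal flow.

P_gauge ≈ -28.8 kPa

The outlet speed comes from Torricelli: v = √(2g·2.24) = 6.63 m/s.
With constant cross-section the crest speed equals v; applying Bernoulli from the surface up to the crest, P_top = P_atm − ½ρv² − ρg·h_top.
P_top = 100300 − ½·1000·6.63² − 1000·9.81·0.699 = 71500 Pa. So P_gauge = P_top − P_atm = -28800 Pa.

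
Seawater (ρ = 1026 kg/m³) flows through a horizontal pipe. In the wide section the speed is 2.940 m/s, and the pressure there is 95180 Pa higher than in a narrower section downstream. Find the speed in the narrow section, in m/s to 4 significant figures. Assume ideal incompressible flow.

13.93 m/s

Horizontal Bernoulli: P₁ + ½ρv₁² = P₂ + ½ρv₂², so v₂² = v₁² + 2(P₁ − P₂)/ρ.
v₂ = √(2.940² + 2·95180/1026) = √(8.644 + 185.5) = 13.93 m/s.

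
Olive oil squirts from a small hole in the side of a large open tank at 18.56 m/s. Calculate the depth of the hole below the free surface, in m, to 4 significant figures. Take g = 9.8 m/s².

h ≈ 17.58 m

Inverting v = √(2gh) gives h = v² / 2g.
h = 18.56²/(2·9.8) = 344.5/19.60 = 17.58 m.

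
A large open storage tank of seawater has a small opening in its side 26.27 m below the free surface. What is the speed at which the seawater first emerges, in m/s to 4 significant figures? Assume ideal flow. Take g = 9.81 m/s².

With the surface at rest and both surface and jet at atmospheric pressure, Bernoulli gives ρg h = ½ρv², so v = √(2gh) = √(2·9.81·26.27) = 22.70 m/s.

v ≈ 22.70 m/s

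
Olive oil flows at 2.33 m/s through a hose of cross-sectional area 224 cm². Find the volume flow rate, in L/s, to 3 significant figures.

Q ≈ 52.2 L/s

Q = A·v = 0.0224 m² × 2.33 m/s = 0.0522 m³/s.
Converting: 0.0522 m³/s × 1000 = 52.2 L/s.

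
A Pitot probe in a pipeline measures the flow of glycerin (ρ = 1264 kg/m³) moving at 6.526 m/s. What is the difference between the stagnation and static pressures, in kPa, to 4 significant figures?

26.92 kPa

Bernoulli between the free stream and the stagnation point: ½ρv² = P_stag − P_static.
ΔP = ½·1264·6.526² = 26920 Pa.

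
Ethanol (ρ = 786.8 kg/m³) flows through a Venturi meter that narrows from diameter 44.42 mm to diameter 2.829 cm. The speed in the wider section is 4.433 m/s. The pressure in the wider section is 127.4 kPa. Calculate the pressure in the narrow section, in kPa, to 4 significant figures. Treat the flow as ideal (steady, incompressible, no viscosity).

Mass conservation (A₁v₁ = A₂v₂) gives v₂ = 4.433 × 15.50/6.286 = 10.93 m/s.
With no height change, Bernoulli's equation is P₁ + ½ρv₁² = P₂ + ½ρv₂².
P₂ = P₁ − ½ρ(v₂² − v₁²) = 127400 − ½·786.8·(10.93² − 4.433²) = 127400 − 39260 = 88140 Pa.

P₂ = 88.14 kPa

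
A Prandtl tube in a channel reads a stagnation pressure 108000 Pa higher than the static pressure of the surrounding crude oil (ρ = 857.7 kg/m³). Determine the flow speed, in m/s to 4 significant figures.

Bernoulli between the free stream and the stagnation point: ½ρv² = P_stag − P_static.
v = √(2ΔP/ρ) = √(2·108000/857.7) = 15.87 m/s.

15.87 m/s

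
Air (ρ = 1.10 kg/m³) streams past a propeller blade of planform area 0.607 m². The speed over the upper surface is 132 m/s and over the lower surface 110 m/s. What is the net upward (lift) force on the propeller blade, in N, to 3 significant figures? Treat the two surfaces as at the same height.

From P + ½ρv² = const at equal height, P_low − P_up = ½ρ(v_up² − v_low²).
ΔP = ½·1.10·(132² − 110²) = 2930 Pa.
Lift = ΔP · A = 2930 × 0.607 = 1780 N.

F = 1780 N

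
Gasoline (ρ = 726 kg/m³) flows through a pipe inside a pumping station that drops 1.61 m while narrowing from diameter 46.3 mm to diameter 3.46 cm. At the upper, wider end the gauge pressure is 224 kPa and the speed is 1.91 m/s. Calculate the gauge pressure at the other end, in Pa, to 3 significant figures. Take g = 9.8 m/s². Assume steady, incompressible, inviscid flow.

The volume flow rate is constant, so v₂ = (A₁/A₂)v₁ = (16.8/9.40)·1.91 = 3.42 m/s.
Bernoulli: P₁ + ½ρv₁² + ρg h₁ = P₂ + ½ρv₂² + ρg h₂, so P₂ = P₁ + ½ρ(v₁² − v₂²) − ρg(h₂ − h₁).
P₂ = 224000 + ½·726·(1.91² − 3.42²) − 726·9.8·(−1.61) = 224000 + (-2920) − (-11500) = 233000 Pa.

P₂ ≈ 233000 Pa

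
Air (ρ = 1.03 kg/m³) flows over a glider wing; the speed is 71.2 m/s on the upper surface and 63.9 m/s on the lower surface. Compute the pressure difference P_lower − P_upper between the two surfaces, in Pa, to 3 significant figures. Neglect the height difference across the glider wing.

ΔP ≈ 508 Pa

Bernoulli (same height): P_lower − P_upper = ½ρ(v_upper² − v_lower²).
ΔP = ½·1.03·(71.2² − 63.9²) = 508 Pa.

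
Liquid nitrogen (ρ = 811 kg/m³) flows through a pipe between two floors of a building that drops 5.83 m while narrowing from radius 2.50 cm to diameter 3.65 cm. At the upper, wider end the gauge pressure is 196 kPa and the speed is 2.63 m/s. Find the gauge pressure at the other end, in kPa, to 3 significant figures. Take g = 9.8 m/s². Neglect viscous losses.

235 kPa

By continuity, v₂ = v₁·A₁/A₂ = 2.63·(19.6/10.5) = 4.94 m/s.
Bernoulli: P₁ + ½ρv₁² + ρg h₁ = P₂ + ½ρv₂² + ρg h₂, so P₂ = P₁ + ½ρ(v₁² − v₂²) − ρg(h₂ − h₁).
P₂ = 196000 + ½·811·(2.63² − 4.94²) − 811·9.8·(−5.83) = 196000 + (-7070) − (-46300) = 235000 Pa.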